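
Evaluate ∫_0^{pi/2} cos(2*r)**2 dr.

pi/4

Use the identity cos^2(2*r) = (1 + cos(4*r))/2.
An antiderivative is F(r) = r/2 + sin(4*r)/8.
Then F(pi/2) - F(0) = (pi/4) - (0) = pi/4.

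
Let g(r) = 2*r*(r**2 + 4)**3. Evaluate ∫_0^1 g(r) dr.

Let u = r**2 + 4, so du = 2*r dr. When r = 0, u = 4; when r = 1, u = 5.
The integral becomes ∫ u**3 du from 4 to 5, with antiderivative u**4/4.
Back in r: F(r) = (r**2 + 4)**4/4.
Then F(1) - F(0) = (625/4) - (64) = 369/4.

369/4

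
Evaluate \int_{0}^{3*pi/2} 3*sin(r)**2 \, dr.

Use the identity sin^2(r) = (1 - cos(2*r))/2.
An antiderivative is F(r) = 3*r/2 - 3*sin(2*r)/4.
Then F(3*pi/2) - F(0) = (9*pi/4) - (0) = 9*pi/4.

9*pi/4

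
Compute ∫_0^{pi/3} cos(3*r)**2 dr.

Use the identity cos^2(3*r) = (1 + cos(6*r))/2.
An antiderivative is F(r) = r/2 + sin(6*r)/12.
Then F(pi/3) - F(0) = (pi/6) - (0) = pi/6.

pi/6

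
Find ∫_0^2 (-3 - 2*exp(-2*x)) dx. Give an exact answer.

-7 + exp(-4)

An antiderivative is F(x) = -3*x + exp(-2*x).
Then F(2) - F(0) = (-6 + exp(-4)) - (1) = -7 + exp(-4).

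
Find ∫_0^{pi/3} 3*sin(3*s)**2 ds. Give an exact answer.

Use the identity sin^2(3*s) = (1 - cos(6*s))/2.
An antiderivative is F(s) = 3*s/2 - sin(6*s)/4.
Then F(pi/3) - F(0) = (pi/2) - (0) = pi/2.

pi/2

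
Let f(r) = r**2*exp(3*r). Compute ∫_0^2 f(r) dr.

-2/27 + 26*exp(6)/27

Integrate by parts twice (u = r^2, dv = exp(3*r) dr).
An antiderivative is F(r) = (9*r**2 - 6*r + 2)*exp(3*r)/27.
Then F(2) - F(0) = (26*exp(6)/27) - (2/27) = -2/27 + 26*exp(6)/27.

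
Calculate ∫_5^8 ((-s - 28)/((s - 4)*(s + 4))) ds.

-3*log(3) - 2*log(2)

Factor the denominator: s**2 - 16 = (s + 4)(s - 4).
Partial fractions: (-s - 28)/((s - 4)*(s + 4)) = 3/(s + 4) - 4/(s - 4).
An antiderivative is F(s) = -4*log(s - 4) + 3*log(s + 4).
Then F(8) - F(5) = (log(27/4)) - (6*log(3)) = -3*log(3) - 2*log(2).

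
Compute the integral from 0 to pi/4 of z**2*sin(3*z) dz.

Integrate by parts twice (u = z^2, dv = sin(3*z) dz).
An antiderivative is F(z) = -z**2*cos(3*z)/3 + 2*z*sin(3*z)/9 + 2*cos(3*z)/27.
Then F(pi/4) - F(0) = (sqrt(2)*(-32 + 24*pi + 9*pi**2)/864) - (2/27) = -2/27 - sqrt(2)/27 + sqrt(2)*pi/36 + sqrt(2)*pi**2/96.

-2/27 - sqrt(2)/27 + sqrt(2)*pi/36 + sqrt(2)*pi**2/96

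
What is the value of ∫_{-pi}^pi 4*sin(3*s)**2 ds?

Use the identity sin^2(3*s) = (1 - cos(6*s))/2.
An antiderivative is F(s) = 2*s - sin(6*s)/3.
Then F(pi) - F(-pi) = (2*pi) - (-2*pi) = 4*pi.

4*pi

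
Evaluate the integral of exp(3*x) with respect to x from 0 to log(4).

21

Let u = exp(x), so du = exp(x) dx. When x = 0, u = 1; when x = log(4), u = 4.
The integral becomes ∫ u**2 du from 1 to 4, with antiderivative u**3/3.
Back in x: F(x) = exp(3*x)/3.
Then F(log(4)) - F(0) = (64/3) - (1/3) = 21.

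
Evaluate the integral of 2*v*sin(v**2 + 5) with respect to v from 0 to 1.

Let u = v**2 + 5, so du = 2*v dv. When v = 0, u = 5; when v = 1, u = 6.
The integral becomes ∫ sin(u) du from 5 to 6, with antiderivative -cos(u).
Back in v: F(v) = -cos(v**2 + 5).
Then F(1) - F(0) = (-cos(6)) - (-cos(5)) = -cos(6) + cos(5).

-cos(6) + cos(5)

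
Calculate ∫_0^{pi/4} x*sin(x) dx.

sqrt(2)*(4 - pi)/8

Integrate by parts once (u = x, dv = sin(x) dx).
An antiderivative is F(x) = -x*cos(x) + sin(x).
Then F(pi/4) - F(0) = (sqrt(2)*(4 - pi)/8) - (0) = sqrt(2)*(4 - pi)/8.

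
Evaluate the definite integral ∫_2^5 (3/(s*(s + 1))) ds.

-6*log(2) + 3*log(5)

Factor the denominator: s**2 + s = (s + 1)s.
Partial fractions: 3/(s*(s + 1)) = -3/(s + 1) + 3/s.
An antiderivative is F(s) = 3*log(s) - 3*log(s + 1).
Then F(5) - F(2) = (-3*log(3) - 3*log(2) + 3*log(5)) - (log(8/27)) = -6*log(2) + 3*log(5).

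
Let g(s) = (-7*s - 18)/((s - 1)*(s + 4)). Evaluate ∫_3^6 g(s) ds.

-7*log(5) + 3*log(2) + 2*log(7)

Factor the denominator: s**2 + 3*s - 4 = (s + 4)(s - 1).
Partial fractions: (-7*s - 18)/((s - 1)*(s + 4)) = -2/(s + 4) - 5/(s - 1).
An antiderivative is F(s) = -5*log(s - 1) - 2*log(s + 4).
Then F(6) - F(3) = (-7*log(5) - 2*log(2)) - (-2*log(7) - 5*log(2)) = -7*log(5) + 3*log(2) + 2*log(7).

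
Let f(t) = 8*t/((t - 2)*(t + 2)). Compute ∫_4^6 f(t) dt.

-4*log(3) + 12*log(2)

Factor the denominator: t**2 - 4 = (t + 2)(t - 2).
Partial fractions: 8*t/((t - 2)*(t + 2)) = 4/(t + 2) + 4/(t - 2).
An antiderivative is F(t) = 4*log(t - 2) + 4*log(t + 2).
Then F(6) - F(4) = (20*log(2)) - (4*log(3) + 8*log(2)) = -4*log(3) + 12*log(2).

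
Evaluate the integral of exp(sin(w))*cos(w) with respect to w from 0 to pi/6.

-1 + exp(1/2)

Let u = sin(w), so du = cos(w) dw. When w = 0, u = 0; when w = pi/6, u = 1/2.
The integral becomes ∫ exp(u) du from 0 to 1/2, with antiderivative exp(u).
Back in w: F(w) = exp(sin(w)).
Then F(pi/6) - F(0) = (exp(1/2)) - (1) = -1 + exp(1/2).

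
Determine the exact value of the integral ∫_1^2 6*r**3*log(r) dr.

Integrate by parts once (u = ln r, dv = 6*r**3 dr).
An antiderivative is F(r) = 3*r**4*(4*log(r) - 1)/8.
Then F(2) - F(1) = (-6 + 24*log(2)) - (-3/8) = -45/8 + 24*log(2).

-45/8 + 24*log(2)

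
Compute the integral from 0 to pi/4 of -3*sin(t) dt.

An antiderivative is F(t) = 3*cos(t).
Then F(pi/4) - F(0) = (3*sqrt(2)/2) - (3) = -3 + 3*sqrt(2)/2.

-3 + 3*sqrt(2)/2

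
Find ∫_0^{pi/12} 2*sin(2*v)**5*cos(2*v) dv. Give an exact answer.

1/384

Let u = sin(2*v), so du = 2*cos(2*v) dv. When v = 0, u = 0; when v = pi/12, u = 1/2.
The integral becomes ∫ u**5 du from 0 to 1/2, with antiderivative u**6/6.
Back in v: F(v) = sin(2*v)**6/6.
Then F(pi/12) - F(0) = (1/384) - (0) = 1/384.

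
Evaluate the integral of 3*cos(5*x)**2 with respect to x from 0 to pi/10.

3*pi/20

Use the identity cos^2(5*x) = (1 + cos(10*x))/2.
An antiderivative is F(x) = 3*x/2 + 3*sin(10*x)/20.
Then F(pi/10) - F(0) = (3*pi/20) - (0) = 3*pi/20.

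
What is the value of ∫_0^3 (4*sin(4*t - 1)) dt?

Let u = 4*t - 1, so du = 4 dt. When t = 0, u = -1; when t = 3, u = 11.
The integral becomes ∫ sin(u) du from -1 to 11, with antiderivative -cos(u).
Back in t: F(t) = -cos(4*t - 1).
Then F(3) - F(0) = (-cos(11)) - (-cos(1)) = -cos(11) + cos(1).

-cos(11) + cos(1)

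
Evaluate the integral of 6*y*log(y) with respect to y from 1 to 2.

-9/2 + 12*log(2)

Integrate by parts once (u = ln y, dv = 6*y dy).
An antiderivative is F(y) = 3*y**2*(2*log(y) - 1)/2.
Then F(2) - F(1) = (-6 + 12*log(2)) - (-3/2) = -9/2 + 12*log(2).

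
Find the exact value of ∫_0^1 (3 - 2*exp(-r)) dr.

2*exp(-1) + 1

An antiderivative is F(r) = 3*r + 2*exp(-r).
Then F(1) - F(0) = (2*exp(-1) + 3) - (2) = 2*exp(-1) + 1.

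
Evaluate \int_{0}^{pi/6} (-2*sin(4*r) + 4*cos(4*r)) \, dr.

An antiderivative is F(r) = sin(4*r) + cos(4*r)/2.
Then F(pi/6) - F(0) = (-1/4 + sqrt(3)/2) - (1/2) = -3/4 + sqrt(3)/2.

-3/4 + sqrt(3)/2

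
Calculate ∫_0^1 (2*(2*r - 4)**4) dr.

992/5

Let u = 2*r - 4, so du = 2 dr. When r = 0, u = -4; when r = 1, u = -2.
The integral becomes ∫ u**4 du from -4 to -2, with antiderivative u**5/5.
Back in r: F(r) = (2*r - 4)**5/5.
Then F(1) - F(0) = (-32/5) - (-1024/5) = 992/5.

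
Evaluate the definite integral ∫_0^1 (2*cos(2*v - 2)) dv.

sin(2)

Let u = 2*v - 2, so du = 2 dv. When v = 0, u = -2; when v = 1, u = 0.
The integral becomes ∫ cos(u) du from -2 to 0, with antiderivative sin(u).
Back in v: F(v) = sin(2*v - 2).
Then F(1) - F(0) = (0) - (-sin(2)) = sin(2).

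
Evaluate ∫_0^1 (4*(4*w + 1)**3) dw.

156

Let u = 4*w + 1, so du = 4 dw. When w = 0, u = 1; when w = 1, u = 5.
The integral becomes ∫ u**3 du from 1 to 5, with antiderivative u**4/4.
Back in w: F(w) = (4*w + 1)**4/4.
Then F(1) - F(0) = (625/4) - (1/4) = 156.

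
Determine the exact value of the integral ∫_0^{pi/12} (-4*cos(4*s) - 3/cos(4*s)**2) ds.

-5*sqrt(3)/4

An antiderivative is F(s) = -sin(4*s) - 3*tan(4*s)/4.
Then F(pi/12) - F(0) = (-5*sqrt(3)/4) - (0) = -5*sqrt(3)/4.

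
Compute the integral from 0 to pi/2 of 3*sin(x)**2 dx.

3*pi/4

Use the identity sin^2(x) = (1 - cos(2*x))/2.
An antiderivative is F(x) = 3*x/2 - 3*sin(2*x)/4.
Then F(pi/2) - F(0) = (3*pi/4) - (0) = 3*pi/4.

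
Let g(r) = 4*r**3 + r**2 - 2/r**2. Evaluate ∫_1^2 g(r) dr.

49/3

By the power rule, an antiderivative is F(r) = r**4 + r**3/3 + 2/r.
Then F(2) - F(1) = (59/3) - (10/3) = 49/3.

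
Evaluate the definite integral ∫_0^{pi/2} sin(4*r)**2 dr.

pi/4

Use the identity sin^2(4*r) = (1 - cos(8*r))/2.
An antiderivative is F(r) = r/2 - sin(8*r)/16.
Then F(pi/2) - F(0) = (pi/4) - (0) = pi/4.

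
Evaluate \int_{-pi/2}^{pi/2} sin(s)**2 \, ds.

Use the identity sin^2(s) = (1 - cos(2*s))/2.
An antiderivative is F(s) = s/2 - sin(2*s)/4.
Then F(pi/2) - F(-pi/2) = (pi/4) - (-pi/4) = pi/2.

pi/2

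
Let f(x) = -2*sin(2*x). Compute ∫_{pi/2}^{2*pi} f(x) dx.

2

An antiderivative is F(x) = cos(2*x).
Then F(2*pi) - F(pi/2) = (1) - (-1) = 2.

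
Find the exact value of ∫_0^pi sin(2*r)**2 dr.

Use the identity sin^2(2*r) = (1 - cos(4*r))/2.
An antiderivative is F(r) = r/2 - sin(4*r)/8.
Then F(pi) - F(0) = (pi/2) - (0) = pi/2.

pi/2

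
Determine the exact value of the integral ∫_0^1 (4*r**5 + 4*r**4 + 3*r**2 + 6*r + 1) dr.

By the power rule, an antiderivative is F(r) = 2*r**6/3 + 4*r**5/5 + r**3 + 3*r**2 + r.
Then F(1) - F(0) = (97/15) - (0) = 97/15.

97/15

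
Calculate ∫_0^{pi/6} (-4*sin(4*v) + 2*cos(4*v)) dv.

-3/2 + sqrt(3)/4

An antiderivative is F(v) = sin(4*v)/2 + cos(4*v).
Then F(pi/6) - F(0) = (-1/2 + sqrt(3)/4) - (1) = -3/2 + sqrt(3)/4.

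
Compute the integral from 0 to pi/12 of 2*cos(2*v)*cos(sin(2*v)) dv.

Let u = sin(2*v), so du = 2*cos(2*v) dv. When v = 0, u = 0; when v = pi/12, u = 1/2.
The integral becomes ∫ cos(u) du from 0 to 1/2, with antiderivative sin(u).
Back in v: F(v) = sin(sin(2*v)).
Then F(pi/12) - F(0) = (sin(1/2)) - (0) = sin(1/2).

sin(1/2)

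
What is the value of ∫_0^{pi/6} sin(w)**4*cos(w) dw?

Let u = sin(w), so du = cos(w) dw. When w = 0, u = 0; when w = pi/6, u = 1/2.
The integral becomes ∫ u**4 du from 0 to 1/2, with antiderivative u**5/5.
Back in w: F(w) = sin(w)**5/5.
Then F(pi/6) - F(0) = (1/160) - (0) = 1/160.

1/160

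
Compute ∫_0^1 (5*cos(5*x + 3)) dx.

Let u = 5*x + 3, so du = 5 dx. When x = 0, u = 3; when x = 1, u = 8.
The integral becomes ∫ cos(u) du from 3 to 8, with antiderivative sin(u).
Back in x: F(x) = sin(5*x + 3).
Then F(1) - F(0) = (sin(8)) - (sin(3)) = -sin(3) + sin(8).

-sin(3) + sin(8)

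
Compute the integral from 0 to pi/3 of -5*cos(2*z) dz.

An antiderivative is F(z) = -5*sin(2*z)/2.
Then F(pi/3) - F(0) = (-5*sqrt(3)/4) - (0) = -5*sqrt(3)/4.

-5*sqrt(3)/4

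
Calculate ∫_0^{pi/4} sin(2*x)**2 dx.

Use the identity sin^2(2*x) = (1 - cos(4*x))/2.
An antiderivative is F(x) = x/2 - sin(4*x)/8.
Then F(pi/4) - F(0) = (pi/8) - (0) = pi/8.

pi/8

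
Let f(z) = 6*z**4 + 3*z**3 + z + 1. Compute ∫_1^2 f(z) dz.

By the power rule, an antiderivative is F(z) = 6*z**5/5 + 3*z**4/4 + z**2/2 + z.
Then F(2) - F(1) = (272/5) - (69/20) = 1019/20.

1019/20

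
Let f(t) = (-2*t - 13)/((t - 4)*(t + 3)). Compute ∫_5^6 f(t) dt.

Factor the denominator: t**2 - t - 12 = (t + 3)(t - 4).
Partial fractions: (-2*t - 13)/((t - 4)*(t + 3)) = 1/(t + 3) - 3/(t - 4).
An antiderivative is F(t) = -3*log(t - 4) + log(t + 3).
Then F(6) - F(5) = (log(9/8)) - (log(8)) = log(9/64).

log(9/64)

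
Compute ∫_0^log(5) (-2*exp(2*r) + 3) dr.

-24 + 3*log(5)

An antiderivative is F(r) = -exp(2*r) + 3*r.
Then F(log(5)) - F(0) = (-25 + 3*log(5)) - (-1) = -24 + 3*log(5).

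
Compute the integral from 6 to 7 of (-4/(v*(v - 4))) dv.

log(7/9)

Factor the denominator: v**2 - 4*v = v(v - 4).
Partial fractions: -4/(v*(v - 4)) = 1/v - 1/(v - 4).
An antiderivative is F(v) = log(v) - log(v - 4).
Then F(7) - F(6) = (log(7/3)) - (log(3)) = log(7/9).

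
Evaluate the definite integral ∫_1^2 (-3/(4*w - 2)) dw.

-3*log(3)/4

An antiderivative is F(w) = -3*log(4*w - 2)/4.
Then F(2) - F(1) = (-3*log(6)/4) - (-3*log(2)/4) = -3*log(3)/4.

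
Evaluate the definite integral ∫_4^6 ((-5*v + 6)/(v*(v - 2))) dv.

log(2/27)

Factor the denominator: v**2 - 2*v = v(v - 2).
Partial fractions: (-5*v + 6)/(v*(v - 2)) = -3/v - 2/(v - 2).
An antiderivative is F(v) = -3*log(v) - 2*log(v - 2).
Then F(6) - F(4) = (-7*log(2) - 3*log(3)) - (-8*log(2)) = log(2/27).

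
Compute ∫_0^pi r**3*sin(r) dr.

pi*(-6 + pi**2)

Integrate by parts 3 times (u = r^3, dv = sin(r) dr).
An antiderivative is F(r) = -r**3*cos(r) + 3*r**2*sin(r) + 6*r*cos(r) - 6*sin(r).
Then F(pi) - F(0) = (pi*(-6 + pi**2)) - (0) = pi*(-6 + pi**2).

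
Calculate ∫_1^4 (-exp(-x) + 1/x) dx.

An antiderivative is F(x) = log(x) + exp(-x).
Then F(4) - F(1) = ((1 + log(4**exp(4)))*exp(-4)) - (exp(-1)) = (-exp(3) + 1 + log(4**exp(4)))*exp(-4).

(-exp(3) + 1 + log(4**exp(4)))*exp(-4)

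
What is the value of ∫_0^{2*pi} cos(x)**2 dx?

pi

Use the identity cos^2(x) = (1 + cos(2*x))/2.
An antiderivative is F(x) = x/2 + sin(2*x)/4.
Then F(2*pi) - F(0) = (pi) - (0) = pi.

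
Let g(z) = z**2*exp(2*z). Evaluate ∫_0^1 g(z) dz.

Integrate by parts twice (u = z^2, dv = exp(2*z) dz).
An antiderivative is F(z) = (2*z**2 - 2*z + 1)*exp(2*z)/4.
Then F(1) - F(0) = (exp(2)/4) - (1/4) = -1/4 + exp(2)/4.

-1/4 + exp(2)/4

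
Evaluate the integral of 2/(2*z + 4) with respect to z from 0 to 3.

log(5/2)

Let u = 2*z + 4, so du = 2 dz. When z = 0, u = 4; when z = 3, u = 10.
The integral becomes ∫ 1/u du from 4 to 10, with antiderivative log(u).
Back in z: F(z) = log(2*z + 4).
Then F(3) - F(0) = (log(10)) - (log(4)) = log(5/2).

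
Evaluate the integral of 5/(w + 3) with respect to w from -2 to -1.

log(32)

An antiderivative is F(w) = 5*log(w + 3).
Then F(-1) - F(-2) = (log(32)) - (0) = log(32).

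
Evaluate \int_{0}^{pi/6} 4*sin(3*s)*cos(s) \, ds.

5/4

Use the identity sin(3*s)cos(s) = [sin(4*s) + sin(2*s)]/2.
An antiderivative is F(s) = -cos(2*s) - cos(4*s)/2.
Then F(pi/6) - F(0) = (-1/4) - (-3/2) = 5/4.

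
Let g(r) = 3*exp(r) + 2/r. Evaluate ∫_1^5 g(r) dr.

-3*exp(1) + log(25) + 3*exp(5)

An antiderivative is F(r) = 3*exp(r) + 2*log(r).
Then F(5) - F(1) = (log(25) + 3*exp(5)) - (3*exp(1)) = -3*exp(1) + log(25) + 3*exp(5).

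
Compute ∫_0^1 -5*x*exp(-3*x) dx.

Integrate by parts once (u = x, dv = -5*exp(-3*x) dx).
An antiderivative is F(x) = (15*x + 5)*exp(-3*x)/9.
Then F(1) - F(0) = (20*exp(-3)/9) - (5/9) = -5/9 + 20*exp(-3)/9.

-5/9 + 20*exp(-3)/9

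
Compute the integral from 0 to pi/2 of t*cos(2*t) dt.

Integrate by parts once (u = t, dv = cos(2*t) dt).
An antiderivative is F(t) = t*sin(2*t)/2 + cos(2*t)/4.
Then F(pi/2) - F(0) = (-1/4) - (1/4) = -1/2.

-1/2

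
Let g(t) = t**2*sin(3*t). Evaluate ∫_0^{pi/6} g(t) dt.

Integrate by parts twice (u = t^2, dv = sin(3*t) dt).
An antiderivative is F(t) = -t**2*cos(3*t)/3 + 2*t*sin(3*t)/9 + 2*cos(3*t)/27.
Then F(pi/6) - F(0) = (pi/27) - (2/27) = -2/27 + pi/27.

-2/27 + pi/27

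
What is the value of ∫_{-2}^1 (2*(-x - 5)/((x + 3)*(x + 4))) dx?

Factor the denominator: x**2 + 7*x + 12 = (x + 4)(x + 3).
Partial fractions: 2*(-x - 5)/((x + 3)*(x + 4)) = 2/(x + 4) - 4/(x + 3).
An antiderivative is F(x) = -4*log(x + 3) + 2*log(x + 4).
Then F(1) - F(-2) = (-8*log(2) + 2*log(5)) - (log(4)) = -10*log(2) + 2*log(5).

-10*log(2) + 2*log(5)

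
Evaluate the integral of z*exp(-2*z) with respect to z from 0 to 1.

Integrate by parts once (u = z, dv = exp(-2*z) dz).
An antiderivative is F(z) = (-2*z - 1)*exp(-2*z)/4.
Then F(1) - F(0) = (-3*exp(-2)/4) - (-1/4) = (-3 + exp(2))*exp(-2)/4.

(-3 + exp(2))*exp(-2)/4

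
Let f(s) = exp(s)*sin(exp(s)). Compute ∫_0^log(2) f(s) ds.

Let u = exp(s), so du = exp(s) ds. When s = 0, u = 1; when s = log(2), u = 2.
The integral becomes ∫ sin(u) du from 1 to 2, with antiderivative -cos(u).
Back in s: F(s) = -cos(exp(s)).
Then F(log(2)) - F(0) = (-cos(2)) - (-cos(1)) = -cos(2) + cos(1).

-cos(2) + cos(1)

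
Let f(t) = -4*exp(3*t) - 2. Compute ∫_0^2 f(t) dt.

An antiderivative is F(t) = -4*exp(3*t)/3 - 2*t.
Then F(2) - F(0) = (-4*exp(6)/3 - 4) - (-4/3) = -4*exp(6)/3 - 8/3.

-4*exp(6)/3 - 8/3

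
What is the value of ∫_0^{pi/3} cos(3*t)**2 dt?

Use the identity cos^2(3*t) = (1 + cos(6*t))/2.
An antiderivative is F(t) = t/2 + sin(6*t)/12.
Then F(pi/3) - F(0) = (pi/6) - (0) = pi/6.

pi/6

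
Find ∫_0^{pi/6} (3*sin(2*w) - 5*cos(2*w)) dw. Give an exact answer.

3/4 - 5*sqrt(3)/4

An antiderivative is F(w) = -5*sin(2*w)/2 - 3*cos(2*w)/2.
Then F(pi/6) - F(0) = (-5*sqrt(3)/4 - 3/4) - (-3/2) = 3/4 - 5*sqrt(3)/4.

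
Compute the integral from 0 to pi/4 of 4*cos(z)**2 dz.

Use the identity cos^2(z) = (1 + cos(2*z))/2.
An antiderivative is F(z) = 2*z + sin(2*z).
Then F(pi/4) - F(0) = (1 + pi/2) - (0) = 1 + pi/2.

1 + pi/2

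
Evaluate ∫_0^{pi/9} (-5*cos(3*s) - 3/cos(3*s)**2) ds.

-11*sqrt(3)/6

An antiderivative is F(s) = -5*sin(3*s)/3 - tan(3*s).
Then F(pi/9) - F(0) = (-11*sqrt(3)/6) - (0) = -11*sqrt(3)/6.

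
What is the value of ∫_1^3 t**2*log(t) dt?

-26/9 + 9*log(3)

Integrate by parts once (u = ln t, dv = t**2 dt).
An antiderivative is F(t) = t**3*(3*log(t) - 1)/9.
Then F(3) - F(1) = (-3 + 9*log(3)) - (-1/9) = -26/9 + 9*log(3).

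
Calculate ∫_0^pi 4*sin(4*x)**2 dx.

Use the identity sin^2(4*x) = (1 - cos(8*x))/2.
An antiderivative is F(x) = 2*x - sin(8*x)/4.
Then F(pi) - F(0) = (2*pi) - (0) = 2*pi.

2*pi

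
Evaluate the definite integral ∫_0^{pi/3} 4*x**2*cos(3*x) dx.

-8*pi/27

Integrate by parts twice (u = x^2, dv = 4*cos(3*x) dx).
An antiderivative is F(x) = 4*x**2*sin(3*x)/3 + 8*x*cos(3*x)/9 - 8*sin(3*x)/27.
Then F(pi/3) - F(0) = (-8*pi/27) - (0) = -8*pi/27.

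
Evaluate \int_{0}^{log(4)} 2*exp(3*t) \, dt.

Let u = exp(t), so du = exp(t) dt. When t = 0, u = 1; when t = log(4), u = 4.
The integral becomes 2·∫ u**2 du from 1 to 4, with antiderivative 2*u**3/3.
Back in t: F(t) = 2*exp(3*t)/3.
Then F(log(4)) - F(0) = (128/3) - (2/3) = 42.

42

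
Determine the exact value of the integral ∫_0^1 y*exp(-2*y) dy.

(-3 + exp(2))*exp(-2)/4

Integrate by parts once (u = y, dv = exp(-2*y) dy).
An antiderivative is F(y) = (-2*y - 1)*exp(-2*y)/4.
Then F(1) - F(0) = (-3*exp(-2)/4) - (-1/4) = (-3 + exp(2))*exp(-2)/4.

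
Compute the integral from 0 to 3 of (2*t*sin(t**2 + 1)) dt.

Let u = t**2 + 1, so du = 2*t dt. When t = 0, u = 1; when t = 3, u = 10.
The integral becomes ∫ sin(u) du from 1 to 10, with antiderivative -cos(u).
Back in t: F(t) = -cos(t**2 + 1).
Then F(3) - F(0) = (-cos(10)) - (-cos(1)) = cos(1) - cos(10).

cos(1) - cos(10)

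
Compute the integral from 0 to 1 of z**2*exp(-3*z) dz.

2/27 - 17*exp(-3)/27

Integrate by parts twice (u = z^2, dv = exp(-3*z) dz).
An antiderivative is F(z) = (-9*z**2 - 6*z - 2)*exp(-3*z)/27.
Then F(1) - F(0) = (-17*exp(-3)/27) - (-2/27) = 2/27 - 17*exp(-3)/27.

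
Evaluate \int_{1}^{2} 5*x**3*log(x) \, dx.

Integrate by parts once (u = ln x, dv = 5*x**3 dx).
An antiderivative is F(x) = 5*x**4*(4*log(x) - 1)/16.
Then F(2) - F(1) = (-5 + 20*log(2)) - (-5/16) = -75/16 + 20*log(2).

-75/16 + 20*log(2)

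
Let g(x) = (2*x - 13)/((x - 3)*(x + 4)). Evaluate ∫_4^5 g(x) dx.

-10*log(2) + 6*log(3)

Factor the denominator: x**2 + x - 12 = (x + 4)(x - 3).
Partial fractions: (2*x - 13)/((x - 3)*(x + 4)) = 3/(x + 4) - 1/(x - 3).
An antiderivative is F(x) = -log(x - 3) + 3*log(x + 4).
Then F(5) - F(4) = (-log(2) + 6*log(3)) - (9*log(2)) = -10*log(2) + 6*log(3).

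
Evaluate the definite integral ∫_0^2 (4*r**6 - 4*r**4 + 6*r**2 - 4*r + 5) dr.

2294/35

By the power rule, an antiderivative is F(r) = 4*r**7/7 - 4*r**5/5 + 2*r**3 - 2*r**2 + 5*r.
Then F(2) - F(0) = (2294/35) - (0) = 2294/35.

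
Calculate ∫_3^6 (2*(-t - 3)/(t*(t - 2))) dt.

Factor the denominator: t**2 - 2*t = t(t - 2).
Partial fractions: 2*(-t - 3)/(t*(t - 2)) = 3/t - 5/(t - 2).
An antiderivative is F(t) = 3*log(t) - 5*log(t - 2).
Then F(6) - F(3) = (-7*log(2) + 3*log(3)) - (log(27)) = -7*log(2).

-7*log(2)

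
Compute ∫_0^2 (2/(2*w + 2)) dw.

log(3)

Let u = 2*w + 2, so du = 2 dw. When w = 0, u = 2; when w = 2, u = 6.
The integral becomes ∫ 1/u du from 2 to 6, with antiderivative log(u).
Back in w: F(w) = log(2*w + 2).
Then F(2) - F(0) = (log(6)) - (log(2)) = log(3).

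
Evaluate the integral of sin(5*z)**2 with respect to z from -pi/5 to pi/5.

Use the identity sin^2(5*z) = (1 - cos(10*z))/2.
An antiderivative is F(z) = z/2 - sin(10*z)/20.
Then F(pi/5) - F(-pi/5) = (pi/10) - (-pi/10) = pi/5.

pi/5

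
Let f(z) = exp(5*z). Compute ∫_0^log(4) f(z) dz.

Let u = exp(z), so du = exp(z) dz. When z = 0, u = 1; when z = log(4), u = 4.
The integral becomes ∫ u**4 du from 1 to 4, with antiderivative u**5/5.
Back in z: F(z) = exp(5*z)/5.
Then F(log(4)) - F(0) = (1024/5) - (1/5) = 1023/5.

1023/5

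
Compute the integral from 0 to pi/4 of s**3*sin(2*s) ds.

-3/8 + 3*pi**2/64

Integrate by parts 3 times (u = s^3, dv = sin(2*s) ds).
An antiderivative is F(s) = -s**3*cos(2*s)/2 + 3*s**2*sin(2*s)/4 + 3*s*cos(2*s)/4 - 3*sin(2*s)/8.
Then F(pi/4) - F(0) = (-3/8 + 3*pi**2/64) - (0) = -3/8 + 3*pi**2/64.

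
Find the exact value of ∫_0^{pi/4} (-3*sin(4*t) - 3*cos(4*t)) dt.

-3/2

An antiderivative is F(t) = -3*sin(4*t)/4 + 3*cos(4*t)/4.
Then F(pi/4) - F(0) = (-3/4) - (3/4) = -3/2.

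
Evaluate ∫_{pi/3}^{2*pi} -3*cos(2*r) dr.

3*sqrt(3)/4

An antiderivative is F(r) = -3*sin(2*r)/2.
Then F(2*pi) - F(pi/3) = (0) - (-3*sqrt(3)/4) = 3*sqrt(3)/4.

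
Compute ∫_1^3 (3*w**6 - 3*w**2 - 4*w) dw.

By the power rule, an antiderivative is F(w) = 3*w**7/7 - w**3 - 2*w**2.
Then F(3) - F(1) = (6246/7) - (-18/7) = 6264/7.

6264/7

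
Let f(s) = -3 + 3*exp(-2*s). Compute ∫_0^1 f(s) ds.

-3/2 - 3*exp(-2)/2

An antiderivative is F(s) = -3*s - 3*exp(-2*s)/2.
Then F(1) - F(0) = (-3 - 3*exp(-2)/2) - (-3/2) = -3/2 - 3*exp(-2)/2.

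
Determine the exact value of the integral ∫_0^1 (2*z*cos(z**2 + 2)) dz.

Let u = z**2 + 2, so du = 2*z dz. When z = 0, u = 2; when z = 1, u = 3.
The integral becomes ∫ cos(u) du from 2 to 3, with antiderivative sin(u).
Back in z: F(z) = sin(z**2 + 2).
Then F(1) - F(0) = (sin(3)) - (sin(2)) = -sin(2) + sin(3).

-sin(2) + sin(3)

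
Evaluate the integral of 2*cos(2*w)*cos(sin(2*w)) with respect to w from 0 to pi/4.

Let u = sin(2*w), so du = 2*cos(2*w) dw. When w = 0, u = 0; when w = pi/4, u = 1.
The integral becomes ∫ cos(u) du from 0 to 1, with antiderivative sin(u).
Back in w: F(w) = sin(sin(2*w)).
Then F(pi/4) - F(0) = (sin(1)) - (0) = sin(1).

sin(1)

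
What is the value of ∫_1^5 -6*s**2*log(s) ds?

Integrate by parts once (u = ln s, dv = -6*s**2 ds).
An antiderivative is F(s) = -2*s**3*(3*log(s) - 1)/3.
Then F(5) - F(1) = (250/3 - 250*log(5)) - (2/3) = 248/3 - 250*log(5).

248/3 - 250*log(5)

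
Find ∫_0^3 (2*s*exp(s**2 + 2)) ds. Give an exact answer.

-exp(2) + exp(11)

Let u = s**2 + 2, so du = 2*s ds. When s = 0, u = 2; when s = 3, u = 11.
The integral becomes ∫ exp(u) du from 2 to 11, with antiderivative exp(u).
Back in s: F(s) = exp(s**2 + 2).
Then F(3) - F(0) = (exp(11)) - (exp(2)) = -exp(2) + exp(11).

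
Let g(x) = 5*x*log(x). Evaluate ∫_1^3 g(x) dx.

Integrate by parts once (u = ln x, dv = 5*x dx).
An antiderivative is F(x) = 5*x**2*(2*log(x) - 1)/4.
Then F(3) - F(1) = (-45/4 + 45*log(3)/2) - (-5/4) = -10 + 45*log(3)/2.

-10 + 45*log(3)/2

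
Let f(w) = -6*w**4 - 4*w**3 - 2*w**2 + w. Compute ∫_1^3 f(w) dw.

-5756/15

By the power rule, an antiderivative is F(w) = -6*w**5/5 - w**4 - 2*w**3/3 + w**2/2.
Then F(3) - F(1) = (-3861/10) - (-71/30) = -5756/15.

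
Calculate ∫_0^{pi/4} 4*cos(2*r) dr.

An antiderivative is F(r) = 2*sin(2*r).
Then F(pi/4) - F(0) = (2) - (0) = 2.

2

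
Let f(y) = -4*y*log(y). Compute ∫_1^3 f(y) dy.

Integrate by parts once (u = ln y, dv = -4*y dy).
An antiderivative is F(y) = -y**2*(2*log(y) - 1).
Then F(3) - F(1) = (9 - 18*log(3)) - (1) = 8 - 18*log(3).

8 - 18*log(3)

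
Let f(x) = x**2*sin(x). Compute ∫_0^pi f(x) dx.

-4 + pi**2

Integrate by parts twice (u = x^2, dv = sin(x) dx).
An antiderivative is F(x) = -x**2*cos(x) + 2*x*sin(x) + 2*cos(x).
Then F(pi) - F(0) = (-2 + pi**2) - (2) = -4 + pi**2.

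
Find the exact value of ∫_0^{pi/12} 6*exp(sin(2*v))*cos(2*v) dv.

-3 + 3*exp(1/2)

Let u = sin(2*v), so du = 2*cos(2*v) dv. When v = 0, u = 0; when v = pi/12, u = 1/2.
The integral becomes 3·∫ exp(u) du from 0 to 1/2, with antiderivative 3*exp(u).
Back in v: F(v) = 3*exp(sin(2*v)).
Then F(pi/12) - F(0) = (3*exp(1/2)) - (3) = -3 + 3*exp(1/2).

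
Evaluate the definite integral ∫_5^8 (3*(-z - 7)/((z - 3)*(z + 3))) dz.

-5*log(5) - log(2) + 2*log(11)

Factor the denominator: z**2 - 9 = (z + 3)(z - 3).
Partial fractions: 3*(-z - 7)/((z - 3)*(z + 3)) = 2/(z + 3) - 5/(z - 3).
An antiderivative is F(z) = -5*log(z - 3) + 2*log(z + 3).
Then F(8) - F(5) = (-5*log(5) + 2*log(11)) - (log(2)) = -5*log(5) - log(2) + 2*log(11).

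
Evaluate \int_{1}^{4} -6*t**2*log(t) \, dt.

42 - 256*log(2)

Integrate by parts once (u = ln t, dv = -6*t**2 dt).
An antiderivative is F(t) = -2*t**3*(3*log(t) - 1)/3.
Then F(4) - F(1) = (128/3 - 256*log(2)) - (2/3) = 42 - 256*log(2).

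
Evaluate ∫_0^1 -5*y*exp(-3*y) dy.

-5/9 + 20*exp(-3)/9

Integrate by parts once (u = y, dv = -5*exp(-3*y) dy).
An antiderivative is F(y) = (15*y + 5)*exp(-3*y)/9.
Then F(1) - F(0) = (20*exp(-3)/9) - (5/9) = -5/9 + 20*exp(-3)/9.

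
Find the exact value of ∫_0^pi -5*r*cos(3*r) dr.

Integrate by parts once (u = r, dv = -5*cos(3*r) dr).
An antiderivative is F(r) = -5*r*sin(3*r)/3 - 5*cos(3*r)/9.
Then F(pi) - F(0) = (5/9) - (-5/9) = 10/9.

10/9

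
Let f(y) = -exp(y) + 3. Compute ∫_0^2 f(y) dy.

An antiderivative is F(y) = 3*y - exp(y).
Then F(2) - F(0) = (6 - exp(2)) - (-1) = 7 - exp(2).

7 - exp(2)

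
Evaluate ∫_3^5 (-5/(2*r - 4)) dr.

-5*log(3)/2

An antiderivative is F(r) = -5*log(2*r - 4)/2.
Then F(5) - F(3) = (-5*log(6)/2) - (-5*log(2)/2) = -5*log(3)/2.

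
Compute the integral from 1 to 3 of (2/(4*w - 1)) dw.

An antiderivative is F(w) = log(4*w - 1)/2.
Then F(3) - F(1) = (log(11)/2) - (log(3)/2) = -log(3)/2 + log(11)/2.

-log(3)/2 + log(11)/2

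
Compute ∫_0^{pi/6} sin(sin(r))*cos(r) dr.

Let u = sin(r), so du = cos(r) dr. When r = 0, u = 0; when r = pi/6, u = 1/2.
The integral becomes ∫ sin(u) du from 0 to 1/2, with antiderivative -cos(u).
Back in r: F(r) = -cos(sin(r)).
Then F(pi/6) - F(0) = (-cos(1/2)) - (-1) = 1 - cos(1/2).

1 - cos(1/2)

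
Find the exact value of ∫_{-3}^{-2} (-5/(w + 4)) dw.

An antiderivative is F(w) = -5*log(w + 4).
Then F(-2) - F(-3) = (-log(32)) - (0) = -log(32).

-log(32)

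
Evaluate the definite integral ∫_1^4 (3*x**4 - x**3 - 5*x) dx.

By the power rule, an antiderivative is F(x) = 3*x**5/5 - x**4/4 - 5*x**2/2.
Then F(4) - F(1) = (2552/5) - (-43/20) = 10251/20.

10251/20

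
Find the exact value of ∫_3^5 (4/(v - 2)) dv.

An antiderivative is F(v) = 4*log(v - 2).
Then F(5) - F(3) = (log(81)) - (0) = log(81).

log(81)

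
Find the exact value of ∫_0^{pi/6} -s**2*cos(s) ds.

Integrate by parts twice (u = s^2, dv = -cos(s) ds).
An antiderivative is F(s) = -s**2*sin(s) - 2*s*cos(s) + 2*sin(s).
Then F(pi/6) - F(0) = (-sqrt(3)*pi/6 - pi**2/72 + 1) - (0) = -sqrt(3)*pi/6 - pi**2/72 + 1.

-sqrt(3)*pi/6 - pi**2/72 + 1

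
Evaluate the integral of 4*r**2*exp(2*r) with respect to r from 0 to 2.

Integrate by parts twice (u = r^2, dv = 4*exp(2*r) dr).
An antiderivative is F(r) = (2*r**2 - 2*r + 1)*exp(2*r).
Then F(2) - F(0) = (5*exp(4)) - (1) = -1 + 5*exp(4).

-1 + 5*exp(4)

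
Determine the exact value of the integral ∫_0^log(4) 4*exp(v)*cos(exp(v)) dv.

Let u = exp(v), so du = exp(v) dv. When v = 0, u = 1; when v = log(4), u = 4.
The integral becomes 4·∫ cos(u) du from 1 to 4, with antiderivative 4*sin(u).
Back in v: F(v) = 4*sin(exp(v)).
Then F(log(4)) - F(0) = (4*sin(4)) - (4*sin(1)) = -4*sin(1) + 4*sin(4).

-4*sin(1) + 4*sin(4)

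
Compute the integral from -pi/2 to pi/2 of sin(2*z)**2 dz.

pi/2

Use the identity sin^2(2*z) = (1 - cos(4*z))/2.
An antiderivative is F(z) = z/2 - sin(4*z)/8.
Then F(pi/2) - F(-pi/2) = (pi/4) - (-pi/4) = pi/2.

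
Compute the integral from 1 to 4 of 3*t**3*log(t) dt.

Integrate by parts once (u = ln t, dv = 3*t**3 dt).
An antiderivative is F(t) = 3*t**4*(4*log(t) - 1)/16.
Then F(4) - F(1) = (-48 + 384*log(2)) - (-3/16) = -765/16 + 384*log(2).

-765/16 + 384*log(2)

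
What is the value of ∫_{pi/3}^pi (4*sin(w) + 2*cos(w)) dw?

An antiderivative is F(w) = 2*sin(w) - 4*cos(w).
Then F(pi) - F(pi/3) = (4) - (-2 + sqrt(3)) = 6 - sqrt(3).

6 - sqrt(3)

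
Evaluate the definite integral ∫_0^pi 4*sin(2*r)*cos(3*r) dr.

-16/5

Use the identity sin(2*r)cos(3*r) = [sin(5*r) + sin(-r)]/2.
An antiderivative is F(r) = 2*cos(r) - 2*cos(5*r)/5.
Then F(pi) - F(0) = (-8/5) - (8/5) = -16/5.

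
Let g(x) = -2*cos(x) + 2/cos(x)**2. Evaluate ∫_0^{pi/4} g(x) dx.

2 - sqrt(2)

An antiderivative is F(x) = -2*sin(x) + 2*tan(x).
Then F(pi/4) - F(0) = (2 - sqrt(2)) - (0) = 2 - sqrt(2).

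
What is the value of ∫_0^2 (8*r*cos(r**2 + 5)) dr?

Let u = r**2 + 5, so du = 2*r dr. When r = 0, u = 5; when r = 2, u = 9.
The integral becomes 4·∫ cos(u) du from 5 to 9, with antiderivative 4*sin(u).
Back in r: F(r) = 4*sin(r**2 + 5).
Then F(2) - F(0) = (4*sin(9)) - (4*sin(5)) = 4*sin(9) - 4*sin(5).

4*sin(9) - 4*sin(5)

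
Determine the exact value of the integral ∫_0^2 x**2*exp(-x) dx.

2 - 10*exp(-2)

Integrate by parts twice (u = x^2, dv = exp(-x) dx).
An antiderivative is F(x) = (-x**2 - 2*x - 2)*exp(-x).
Then F(2) - F(0) = (-10*exp(-2)) - (-2) = 2 - 10*exp(-2).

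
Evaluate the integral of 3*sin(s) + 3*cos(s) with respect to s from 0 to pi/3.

An antiderivative is F(s) = 3*sin(s) - 3*cos(s).
Then F(pi/3) - F(0) = (-3/2 + 3*sqrt(3)/2) - (-3) = 3/2 + 3*sqrt(3)/2.

3/2 + 3*sqrt(3)/2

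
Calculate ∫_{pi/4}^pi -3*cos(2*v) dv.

An antiderivative is F(v) = -3*sin(2*v)/2.
Then F(pi) - F(pi/4) = (0) - (-3/2) = 3/2.

3/2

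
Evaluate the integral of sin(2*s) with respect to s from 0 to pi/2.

1

An antiderivative is F(s) = -cos(2*s)/2.
Then F(pi/2) - F(0) = (1/2) - (-1/2) = 1.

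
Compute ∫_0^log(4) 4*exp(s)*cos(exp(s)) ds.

-4*sin(1) + 4*sin(4)

Let u = exp(s), so du = exp(s) ds. When s = 0, u = 1; when s = log(4), u = 4.
The integral becomes 4·∫ cos(u) du from 1 to 4, with antiderivative 4*sin(u).
Back in s: F(s) = 4*sin(exp(s)).
Then F(log(4)) - F(0) = (4*sin(4)) - (4*sin(1)) = -4*sin(1) + 4*sin(4).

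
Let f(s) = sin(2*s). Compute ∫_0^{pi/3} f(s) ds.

An antiderivative is F(s) = -cos(2*s)/2.
Then F(pi/3) - F(0) = (1/4) - (-1/2) = 3/4.

3/4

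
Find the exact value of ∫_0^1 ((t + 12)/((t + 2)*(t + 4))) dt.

Factor the denominator: t**2 + 6*t + 8 = (t + 4)(t + 2).
Partial fractions: (t + 12)/((t + 2)*(t + 4)) = -4/(t + 4) + 5/(t + 2).
An antiderivative is F(t) = 5*log(t + 2) - 4*log(t + 4).
Then F(1) - F(0) = (-4*log(5) + 5*log(3)) - (-log(8)) = -4*log(5) + 3*log(2) + 5*log(3).

-4*log(5) + 3*log(2) + 5*log(3)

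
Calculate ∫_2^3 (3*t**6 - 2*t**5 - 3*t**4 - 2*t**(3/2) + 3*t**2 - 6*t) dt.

By the power rule, an antiderivative is F(t) = 3*t**7/7 - t**6/3 - 4*t**(5/2)/5 - 3*t**5/5 + t**3 - 3*t**2.
Then F(3) - F(2) = (19197/35 - 36*sqrt(3)/5) - (1084/105 - 16*sqrt(2)/5) = -36*sqrt(3)/5 + 16*sqrt(2)/5 + 56507/105.

-36*sqrt(3)/5 + 16*sqrt(2)/5 + 56507/105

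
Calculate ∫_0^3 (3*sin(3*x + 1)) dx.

cos(1) - cos(10)

Let u = 3*x + 1, so du = 3 dx. When x = 0, u = 1; when x = 3, u = 10.
The integral becomes ∫ sin(u) du from 1 to 10, with antiderivative -cos(u).
Back in x: F(x) = -cos(3*x + 1).
Then F(3) - F(0) = (-cos(10)) - (-cos(1)) = cos(1) - cos(10).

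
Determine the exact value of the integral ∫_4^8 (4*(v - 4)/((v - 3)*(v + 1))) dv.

-6*log(5) + 10*log(3)

Factor the denominator: v**2 - 2*v - 3 = (v + 1)(v - 3).
Partial fractions: 4*(v - 4)/((v - 3)*(v + 1)) = 5/(v + 1) - 1/(v - 3).
An antiderivative is F(v) = -log(v - 3) + 5*log(v + 1).
Then F(8) - F(4) = (-log(5) + 10*log(3)) - (5*log(5)) = -6*log(5) + 10*log(3).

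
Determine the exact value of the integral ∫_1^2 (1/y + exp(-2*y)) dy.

An antiderivative is F(y) = log(y) - exp(-2*y)/2.
Then F(2) - F(1) = (-exp(-4)/2 + log(2)) - (-exp(-2)/2) = -exp(-4)/2 + exp(-2)/2 + log(2).

-exp(-4)/2 + exp(-2)/2 + log(2)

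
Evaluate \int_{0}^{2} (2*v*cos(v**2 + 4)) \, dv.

-sin(4) + sin(8)

Let u = v**2 + 4, so du = 2*v dv. When v = 0, u = 4; when v = 2, u = 8.
The integral becomes ∫ cos(u) du from 4 to 8, with antiderivative sin(u).
Back in v: F(v) = sin(v**2 + 4).
Then F(2) - F(0) = (sin(8)) - (sin(4)) = -sin(4) + sin(8).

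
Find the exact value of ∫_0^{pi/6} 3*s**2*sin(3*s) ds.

-2/9 + pi/9

Integrate by parts twice (u = s^2, dv = 3*sin(3*s) ds).
An antiderivative is F(s) = -s**2*cos(3*s) + 2*s*sin(3*s)/3 + 2*cos(3*s)/9.
Then F(pi/6) - F(0) = (pi/9) - (2/9) = -2/9 + pi/9.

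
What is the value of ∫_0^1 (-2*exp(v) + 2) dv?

An antiderivative is F(v) = 2*v - 2*exp(v).
Then F(1) - F(0) = (2 - 2*E) - (-2) = 4 - 2*E.

4 - 2*E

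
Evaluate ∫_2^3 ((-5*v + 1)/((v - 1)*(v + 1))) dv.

Factor the denominator: v**2 - 1 = (v + 1)(v - 1).
Partial fractions: (-5*v + 1)/((v - 1)*(v + 1)) = -3/(v + 1) - 2/(v - 1).
An antiderivative is F(v) = -2*log(v - 1) - 3*log(v + 1).
Then F(3) - F(2) = (-8*log(2)) - (-log(27)) = -8*log(2) + 3*log(3).

-8*log(2) + 3*log(3)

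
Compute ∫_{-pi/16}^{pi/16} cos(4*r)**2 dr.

1/8 + pi/16

Use the identity cos^2(4*r) = (1 + cos(8*r))/2.
An antiderivative is F(r) = r/2 + sin(8*r)/16.
Then F(pi/16) - F(-pi/16) = (1/16 + pi/32) - (-pi/32 - 1/16) = 1/8 + pi/16.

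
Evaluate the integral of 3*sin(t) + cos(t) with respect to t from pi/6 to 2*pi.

-7/2 + 3*sqrt(3)/2

An antiderivative is F(t) = sin(t) - 3*cos(t).
Then F(2*pi) - F(pi/6) = (-3) - (1/2 - 3*sqrt(3)/2) = -7/2 + 3*sqrt(3)/2.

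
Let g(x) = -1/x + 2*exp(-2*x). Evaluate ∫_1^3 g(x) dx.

An antiderivative is F(x) = -log(x) - exp(-2*x).
Then F(3) - F(1) = (-log(3) - exp(-6)) - (-exp(-2)) = -log(3) - exp(-6) + exp(-2).

-log(3) - exp(-6) + exp(-2)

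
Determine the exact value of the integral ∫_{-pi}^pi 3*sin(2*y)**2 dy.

3*pi

Use the identity sin^2(2*y) = (1 - cos(4*y))/2.
An antiderivative is F(y) = 3*y/2 - 3*sin(4*y)/8.
Then F(pi) - F(-pi) = (3*pi/2) - (-3*pi/2) = 3*pi.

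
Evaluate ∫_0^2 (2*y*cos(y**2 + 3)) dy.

-sin(3) + sin(7)

Let u = y**2 + 3, so du = 2*y dy. When y = 0, u = 3; when y = 2, u = 7.
The integral becomes ∫ cos(u) du from 3 to 7, with antiderivative sin(u).
Back in y: F(y) = sin(y**2 + 3).
Then F(2) - F(0) = (sin(7)) - (sin(3)) = -sin(3) + sin(7).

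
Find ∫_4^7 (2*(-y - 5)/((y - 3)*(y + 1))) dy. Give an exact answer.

-log(100)

Factor the denominator: y**2 - 2*y - 3 = (y + 1)(y - 3).
Partial fractions: 2*(-y - 5)/((y - 3)*(y + 1)) = 2/(y + 1) - 4/(y - 3).
An antiderivative is F(y) = -4*log(y - 3) + 2*log(y + 1).
Then F(7) - F(4) = (-log(4)) - (log(25)) = -log(100).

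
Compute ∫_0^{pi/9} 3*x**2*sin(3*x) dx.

-1/9 - pi**2/162 + sqrt(3)*pi/27

Integrate by parts twice (u = x^2, dv = 3*sin(3*x) dx).
An antiderivative is F(x) = -x**2*cos(3*x) + 2*x*sin(3*x)/3 + 2*cos(3*x)/9.
Then F(pi/9) - F(0) = (-pi**2/162 + 1/9 + sqrt(3)*pi/27) - (2/9) = -1/9 - pi**2/162 + sqrt(3)*pi/27.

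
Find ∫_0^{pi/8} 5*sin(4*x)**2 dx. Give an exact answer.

5*pi/16

Use the identity sin^2(4*x) = (1 - cos(8*x))/2.
An antiderivative is F(x) = 5*x/2 - 5*sin(8*x)/16.
Then F(pi/8) - F(0) = (5*pi/16) - (0) = 5*pi/16.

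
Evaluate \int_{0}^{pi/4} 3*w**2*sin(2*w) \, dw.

-3/4 + 3*pi/8

Integrate by parts twice (u = w^2, dv = 3*sin(2*w) dw).
An antiderivative is F(w) = -3*w**2*cos(2*w)/2 + 3*w*sin(2*w)/2 + 3*cos(2*w)/4.
Then F(pi/4) - F(0) = (3*pi/8) - (3/4) = -3/4 + 3*pi/8.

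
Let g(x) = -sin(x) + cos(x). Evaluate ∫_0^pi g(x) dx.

An antiderivative is F(x) = sin(x) + cos(x).
Then F(pi) - F(0) = (-1) - (1) = -2.

-2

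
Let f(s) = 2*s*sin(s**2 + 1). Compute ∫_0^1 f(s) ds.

-cos(2) + cos(1)

Let u = s**2 + 1, so du = 2*s ds. When s = 0, u = 1; when s = 1, u = 2.
The integral becomes ∫ sin(u) du from 1 to 2, with antiderivative -cos(u).
Back in s: F(s) = -cos(s**2 + 1).
Then F(1) - F(0) = (-cos(2)) - (-cos(1)) = -cos(2) + cos(1).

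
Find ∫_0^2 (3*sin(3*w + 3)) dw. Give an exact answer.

Let u = 3*w + 3, so du = 3 dw. When w = 0, u = 3; when w = 2, u = 9.
The integral becomes ∫ sin(u) du from 3 to 9, with antiderivative -cos(u).
Back in w: F(w) = -cos(3*w + 3).
Then F(2) - F(0) = (-cos(9)) - (-cos(3)) = cos(3) - cos(9).

cos(3) - cos(9)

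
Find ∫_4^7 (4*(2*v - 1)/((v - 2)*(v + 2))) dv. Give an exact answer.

Factor the denominator: v**2 - 4 = (v + 2)(v - 2).
Partial fractions: 4*(2*v - 1)/((v - 2)*(v + 2)) = 5/(v + 2) + 3/(v - 2).
An antiderivative is F(v) = 3*log(v - 2) + 5*log(v + 2).
Then F(7) - F(4) = (3*log(5) + 10*log(3)) - (5*log(3) + 8*log(2)) = -8*log(2) + 3*log(5) + 5*log(3).

-8*log(2) + 3*log(5) + 5*log(3)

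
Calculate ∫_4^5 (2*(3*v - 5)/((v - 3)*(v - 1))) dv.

-2*log(3) + 8*log(2)

Factor the denominator: v**2 - 4*v + 3 = (v - 1)(v - 3).
Partial fractions: 2*(3*v - 5)/((v - 3)*(v - 1)) = 2/(v - 1) + 4/(v - 3).
An antiderivative is F(v) = 4*log(v - 3) + 2*log(v - 1).
Then F(5) - F(4) = (8*log(2)) - (log(9)) = -2*log(3) + 8*log(2).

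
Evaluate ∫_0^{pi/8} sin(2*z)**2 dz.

Use the identity sin^2(2*z) = (1 - cos(4*z))/2.
An antiderivative is F(z) = z/2 - sin(4*z)/8.
Then F(pi/8) - F(0) = (-1/8 + pi/16) - (0) = -1/8 + pi/16.

-1/8 + pi/16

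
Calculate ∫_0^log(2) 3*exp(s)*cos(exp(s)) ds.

Let u = exp(s), so du = exp(s) ds. When s = 0, u = 1; when s = log(2), u = 2.
The integral becomes 3·∫ cos(u) du from 1 to 2, with antiderivative 3*sin(u).
Back in s: F(s) = 3*sin(exp(s)).
Then F(log(2)) - F(0) = (3*sin(2)) - (3*sin(1)) = -3*sin(1) + 3*sin(2).

-3*sin(1) + 3*sin(2)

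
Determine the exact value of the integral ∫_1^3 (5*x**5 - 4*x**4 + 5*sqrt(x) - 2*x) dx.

By the power rule, an antiderivative is F(x) = 5*x**6/6 - 4*x**5/5 + 10*x**(3/2)/3 - x**2.
Then F(3) - F(1) = (10*sqrt(3) + 4041/10) - (71/30) = 10*sqrt(3) + 6026/15.

10*sqrt(3) + 6026/15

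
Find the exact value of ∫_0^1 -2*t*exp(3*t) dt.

-4*exp(3)/9 - 2/9

Integrate by parts once (u = t, dv = -2*exp(3*t) dt).
An antiderivative is F(t) = (-6*t + 2)*exp(3*t)/9.
Then F(1) - F(0) = (-4*exp(3)/9) - (2/9) = -4*exp(3)/9 - 2/9.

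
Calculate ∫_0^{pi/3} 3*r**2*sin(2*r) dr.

Integrate by parts twice (u = r^2, dv = 3*sin(2*r) dr).
An antiderivative is F(r) = -3*r**2*cos(2*r)/2 + 3*r*sin(2*r)/2 + 3*cos(2*r)/4.
Then F(pi/3) - F(0) = (-3/8 + pi**2/12 + sqrt(3)*pi/4) - (3/4) = -9/8 + pi**2/12 + sqrt(3)*pi/4.

-9/8 + pi**2/12 + sqrt(3)*pi/4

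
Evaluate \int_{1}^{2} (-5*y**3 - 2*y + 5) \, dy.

-67/4

By the power rule, an antiderivative is F(y) = -5*y**4/4 - y**2 + 5*y.
Then F(2) - F(1) = (-14) - (11/4) = -67/4.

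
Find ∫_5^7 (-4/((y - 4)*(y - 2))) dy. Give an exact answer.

log(25/81)

Factor the denominator: y**2 - 6*y + 8 = (y - 2)(y - 4).
Partial fractions: -4/((y - 4)*(y - 2)) = 2/(y - 2) - 2/(y - 4).
An antiderivative is F(y) = -2*log(y - 4) + 2*log(y - 2).
Then F(7) - F(5) = (log(25/9)) - (log(9)) = log(25/81).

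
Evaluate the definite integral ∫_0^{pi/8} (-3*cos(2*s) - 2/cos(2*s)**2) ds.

-3*sqrt(2)/4 - 1

An antiderivative is F(s) = -3*sin(2*s)/2 - tan(2*s).
Then F(pi/8) - F(0) = (-3*sqrt(2)/4 - 1) - (0) = -3*sqrt(2)/4 - 1.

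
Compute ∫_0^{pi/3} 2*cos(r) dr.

sqrt(3)

An antiderivative is F(r) = 2*sin(r).
Then F(pi/3) - F(0) = (sqrt(3)) - (0) = sqrt(3).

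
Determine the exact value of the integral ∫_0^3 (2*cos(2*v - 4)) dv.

Let u = 2*v - 4, so du = 2 dv. When v = 0, u = -4; when v = 3, u = 2.
The integral becomes ∫ cos(u) du from -4 to 2, with antiderivative sin(u).
Back in v: F(v) = sin(2*v - 4).
Then F(3) - F(0) = (sin(2)) - (-sin(4)) = sin(4) + sin(2).

sin(4) + sin(2)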